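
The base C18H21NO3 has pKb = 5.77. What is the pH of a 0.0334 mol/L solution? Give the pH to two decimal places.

pH = 10.38

C18H21NO3 + H2O ⇌ C18H22NO3+ + OH-
Kb = 10^(−5.77) = 1.70 × 10^-6
Let x = [OH-] at equilibrium. Kb = x²/(0.0334 − x).
Since Kb ≪ C₀, x ≈ √(Kb·C₀) = 2.38 × 10^-4 M.
pOH = 3.62, so pH = 14.00 − pOH = 10.38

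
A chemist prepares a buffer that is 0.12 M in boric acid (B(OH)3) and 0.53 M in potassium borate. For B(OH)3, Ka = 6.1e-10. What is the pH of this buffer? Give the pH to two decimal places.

pH = 9.86

pKa = −log(6.1 × 10^-10) = 9.215
Henderson–Hasselbalch: pH = pKa + log([B(OH)4-]/[B(OH)3]) = 9.215 + log(0.53/0.12)
pH = 9.215 + (+0.645) = 9.86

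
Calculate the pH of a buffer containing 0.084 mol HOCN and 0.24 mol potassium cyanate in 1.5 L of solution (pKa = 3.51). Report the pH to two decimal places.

Using pH = pKa + log([base]/[acid]) with [base]/[acid] = 0.24/0.084:
pH = 3.51 + (+0.456) = 3.97

pH = 3.97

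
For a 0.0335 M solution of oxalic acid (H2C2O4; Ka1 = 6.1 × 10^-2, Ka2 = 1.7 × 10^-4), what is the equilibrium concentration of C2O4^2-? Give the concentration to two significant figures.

1.7 × 10^-4 M

First ionization gives [H+] ≈ [HC2O4-] = 2.40 × 10^-2 M.
Second step: Ka2 = [H+][C2O4^2-]/[HC2O4-] ≈ [C2O4^2-] (since [H+] ≈ [HC2O4-]).
So [C2O4^2-] ≈ Ka2.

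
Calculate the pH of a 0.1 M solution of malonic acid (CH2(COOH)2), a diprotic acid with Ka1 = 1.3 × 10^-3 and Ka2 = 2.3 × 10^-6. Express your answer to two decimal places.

Ka1 ≫ Ka2, so treat the first dissociation as the only significant source of H+.
Ka1 = x²/(0.1 − x) = 1.3 × 10^-3
Solving the quadratic: x = (−Ka1 + √(Ka1² + 4·Ka1·C₀))/2 = 1.08 × 10^-2 M
pH = −log(1.08 × 10^-2) = 1.97

pH = 1.97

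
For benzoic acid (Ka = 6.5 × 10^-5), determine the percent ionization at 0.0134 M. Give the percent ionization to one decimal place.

6.7%

C6H5COOH ⇌ C6H5COO- + H+; let x = [H+] at equilibrium.
Ka = x²/(C₀ − x); solving the quadratic gives x = 9.01 × 10^-4 M.
Fraction ionized = 9.01 × 10^-4 / 0.0134 = 0.0672 → 6.7%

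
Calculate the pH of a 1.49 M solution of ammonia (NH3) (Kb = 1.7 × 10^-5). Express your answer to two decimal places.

NH3 + H2O ⇌ NH4+ + OH-
From the ICE table, Kb = [OH-]²/(1.49 − [OH-]) = 1.7 × 10^-5.
Since Kb ≪ C₀, [OH-] ≈ √(Kb·C₀) = 5.03 × 10^-3 M.
pOH = −log(5.03 × 10^-3) = 2.30; pH = 14.00 − 2.30 = 11.70

pH = 11.70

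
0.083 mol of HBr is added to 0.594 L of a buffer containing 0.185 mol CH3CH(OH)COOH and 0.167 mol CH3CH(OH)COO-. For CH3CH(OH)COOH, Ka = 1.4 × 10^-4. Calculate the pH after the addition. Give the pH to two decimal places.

After neutralization: n(CH3CH(OH)COOH) = 0.268 mol, n(CH3CH(OH)COO-) = 0.084 mol.
pKa = −log(1.4 × 10^-4) = 3.854
pH = pKa + log(n_CH3CH(OH)COO-/n_CH3CH(OH)COOH) = 3.854 + log(0.084/0.268) = 3.854 + (-0.504)

pH = 3.35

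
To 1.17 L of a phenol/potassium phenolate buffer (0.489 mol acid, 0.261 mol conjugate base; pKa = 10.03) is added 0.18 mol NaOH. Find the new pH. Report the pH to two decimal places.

OH- converts C6H5OH to C6H5O-: C6H5OH → 0.309 mol, C6H5O- → 0.441 mol.
pH = pKa + log([A⁻]/[HA]) = 10.03 + log(0.441/0.309) = 10.03 +0.154

pH = 10.18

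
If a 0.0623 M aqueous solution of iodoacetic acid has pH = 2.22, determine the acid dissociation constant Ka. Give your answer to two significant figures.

Ka = 6.5 × 10^-4

[H+] = 10^(-2.22) = 6.03 × 10^-3 M
At equilibrium [HA] = 0.0623 − 6.03 × 10^-3 = 5.63 × 10^-2 M
Ka = [H+][A-]/[HA] = (6.03 × 10^-3)² / 5.63 × 10^-2 = 6.5 × 10^-4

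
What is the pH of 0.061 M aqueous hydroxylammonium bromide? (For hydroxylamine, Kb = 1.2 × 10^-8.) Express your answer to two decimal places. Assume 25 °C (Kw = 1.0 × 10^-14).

NH3OH+ is the conjugate acid of the weak base NH2OH.
Ka = Kw/Kb = 1.0×10^-14 / 1.2 × 10^-8 = 8.33 × 10^-7
Let x = [H+] at equilibrium. Ka = x²/(0.061 − x).
Neglecting x in the denominator: x = √(8.33 × 10^-7 × 0.061) = 2.25 × 10^-4 M
(x/C₀ = 0.37% < 5%, so the approximation holds.)
pH = −log[H+] = −log(2.25 × 10^-4) = 3.65

pH = 3.65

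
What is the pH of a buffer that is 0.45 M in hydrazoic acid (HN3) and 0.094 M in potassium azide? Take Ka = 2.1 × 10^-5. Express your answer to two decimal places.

pH = 4.00

pKa = −log(2.1 × 10^-5) = 4.678
pH = pKa + log([A⁻]/[HA]) = 4.678 + log(0.094/0.45)
pH = 4.678 + (-0.680) = 4.00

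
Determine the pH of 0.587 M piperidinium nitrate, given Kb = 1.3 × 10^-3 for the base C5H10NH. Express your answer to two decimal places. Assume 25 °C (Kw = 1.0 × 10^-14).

C5H10NH2+ is the conjugate acid of the weak base C5H10NH.
Ka = Kw/Kb = 1.0×10^-14 / 1.3 × 10^-3 = 7.69 × 10^-12
Ka = [H+]²/(0.587 − [H+]) = 7.69 × 10^-12
Assume [H+] ≪ 0.587: [H+] ≈ √(7.69 × 10^-12 × 0.587) = 2.12 × 10^-6 M
pH = −log(2.12 × 10^-6) = 5.67

pH = 5.67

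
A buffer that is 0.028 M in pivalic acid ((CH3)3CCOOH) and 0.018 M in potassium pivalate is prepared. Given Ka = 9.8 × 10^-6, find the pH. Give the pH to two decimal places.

pKa = −log(9.8 × 10^-6) = 5.009
pH = pKa + log([A⁻]/[HA]) = 5.009 + log(0.018/0.028)
pH = 5.009 + (-0.192) = 4.82

pH = 4.82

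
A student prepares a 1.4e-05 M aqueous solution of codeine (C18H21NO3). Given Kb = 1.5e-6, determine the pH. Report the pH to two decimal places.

C18H21NO3 + H2O ⇌ C18H22NO3+ + OH-
From the ICE table, Kb = [OH-]²/(1.4e-05 − [OH-]) = 1.5 × 10^-6.
The 5% rule fails; solving [OH-]² + Kb·[OH-] − Kb·C₀ = 0 exactly:
[OH-] = (−Kb + √(Kb² + 4·Kb·C₀))/2 = 3.89 × 10^-6 M
pOH = 5.41, so pH = 14.00 − pOH = 8.59

pH = 8.59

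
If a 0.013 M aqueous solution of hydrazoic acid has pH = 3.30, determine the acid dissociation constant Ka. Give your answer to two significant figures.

[H+] = 10^(-3.30) = 5.01 × 10^-4 M
At equilibrium [HA] = 0.013 − 5.01 × 10^-4 = 1.25 × 10^-2 M
Ka = [H+][A-]/[HA] = (5.01 × 10^-4)² / 1.25 × 10^-2 = 2.0 × 10^-5

Ka = 2.0 × 10^-5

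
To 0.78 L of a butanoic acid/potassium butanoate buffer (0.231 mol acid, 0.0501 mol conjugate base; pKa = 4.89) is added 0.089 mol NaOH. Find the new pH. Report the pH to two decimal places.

pH = 4.88

After neutralization: n(CH3(CH2)2COOH) = 0.142 mol, n(CH3(CH2)2COO-) = 0.139 mol.
Henderson–Hasselbalch with mole ratio 0.139/0.142: pH = 4.89 + (-0.009)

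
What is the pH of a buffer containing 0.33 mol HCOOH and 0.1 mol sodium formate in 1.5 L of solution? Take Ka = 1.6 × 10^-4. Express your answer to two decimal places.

pKa = −log(1.6 × 10^-4) = 3.796
Henderson–Hasselbalch: pH = pKa + log([HCOO-]/[HCOOH]) = 3.796 + log(0.1/0.33)
pH = 3.796 + (-0.519) = 3.28

pH = 3.28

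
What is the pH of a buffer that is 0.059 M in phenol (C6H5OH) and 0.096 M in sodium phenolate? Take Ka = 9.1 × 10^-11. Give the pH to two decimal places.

pH = 10.25

pKa = −log(9.1 × 10^-11) = 10.041
pH = pKa + log([A⁻]/[HA]) = 10.041 + log(0.096/0.059)
pH = 10.041 + (+0.211) = 10.25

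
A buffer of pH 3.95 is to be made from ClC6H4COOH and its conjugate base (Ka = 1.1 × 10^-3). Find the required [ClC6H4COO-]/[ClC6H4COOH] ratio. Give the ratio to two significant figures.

pKa = -log(1.1 × 10^-3) = 2.959
pH = pKa + log(r) ⇒ log(r) = 3.95 − 2.959 = +0.991
r = [ClC6H4COO-]/[ClC6H4COOH] = 10^(+0.991) = 9.79

ratio = 9.8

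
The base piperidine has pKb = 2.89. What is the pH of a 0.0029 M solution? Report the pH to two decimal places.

pH = 11.14

C5H10NH + H2O ⇌ C5H10NH2+ + OH-
Kb = 10^(−2.89) = 1.29 × 10^-3
From the ICE table, Kb = x²/(0.0029 − x) = 1.29 × 10^-3.
x is not negligible relative to C₀; solve x² + 0.00129·x − 3.74e-06 = 0.
x = [−0.00129 + √(0.00129² + 1.5e-05)]/2 = 1.39 × 10^-3 M
pOH = −log(1.39 × 10^-3) = 2.86; pH = 14.00 − 2.86 = 11.14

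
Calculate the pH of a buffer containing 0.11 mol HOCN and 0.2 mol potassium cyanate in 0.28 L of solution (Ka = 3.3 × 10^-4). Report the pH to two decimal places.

pKa = −log(3.3 × 10^-4) = 3.481
Henderson–Hasselbalch: pH = pKa + log([OCN-]/[HOCN]) = 3.481 + log(0.2/0.11)
pH = 3.481 + (+0.260) = 3.74

pH = 3.74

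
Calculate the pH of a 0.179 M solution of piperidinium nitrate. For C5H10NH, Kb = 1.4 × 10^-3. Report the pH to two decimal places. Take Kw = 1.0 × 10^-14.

pH = 5.95

C5H10NH2+ is the conjugate acid of the weak base C5H10NH.
Ka = Kw/Kb = 1.0×10^-14 / 1.4 × 10^-3 = 7.14 × 10^-12
Let x = [H+] at equilibrium. Ka = x²/(0.179 − x).
Assume x ≪ 0.179: x ≈ √(7.14 × 10^-12 × 0.179) = 1.13 × 10^-6 M
(x/C₀ = 0.00063% < 5%, so the approximation holds.)
pH = −log(1.13 × 10^-6) = 5.95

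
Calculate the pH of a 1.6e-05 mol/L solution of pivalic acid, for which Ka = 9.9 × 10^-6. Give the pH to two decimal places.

pH = 5.07

(CH3)3CCOOH ⇌ (CH3)3CCOO- + H+
From the ICE table, Ka = [H+]²/(1.6e-05 − [H+]) = 9.9 × 10^-6.
[H+] is not negligible relative to C₀; solve [H+]² + 9.9e-06·[H+] − 1.58e-10 = 0.
[H+] = [−9.9e-06 + √(9.9e-06² + 6.34e-10)]/2 = 8.57 × 10^-6 M
pH = −log(8.57 × 10^-6) = 5.07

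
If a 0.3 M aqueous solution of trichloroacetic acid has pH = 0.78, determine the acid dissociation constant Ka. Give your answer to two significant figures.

[H+] = 10^(-0.78) = 1.66 × 10^-1 M
At equilibrium [HA] = 0.3 − 1.66 × 10^-1 = 1.34 × 10^-1 M
Ka = [H+][A-]/[HA] = (1.66 × 10^-1)² / 1.34 × 10^-1 = 2.1 × 10^-1

Ka = 2.1 × 10^-1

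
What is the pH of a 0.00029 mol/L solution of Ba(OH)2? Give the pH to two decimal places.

pH = 10.76

Ba(OH)2 is a strong base (each formula unit releases 2 OH-); [OH-] = 0.00058 M.
pOH = -log(0.00058) = 3.24
pH = 14.00 - 3.24 = 10.76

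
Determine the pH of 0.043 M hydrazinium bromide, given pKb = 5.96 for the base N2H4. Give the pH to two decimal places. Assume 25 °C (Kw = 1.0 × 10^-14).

N2H5+ is the conjugate acid of the weak base N2H4.
Kb = 10^(−5.96) = 1.10 × 10^-6
Ka = Kw/Kb = 1.0×10^-14 / 1.10 × 10^-6 = 9.09 × 10^-9
From the ICE table, Ka = [H+]²/(0.043 − [H+]) = 9.09 × 10^-9.
Since Ka ≪ C₀, [H+] ≈ √(Ka·C₀) = 1.98 × 10^-5 M.
([H+]/C₀ = 0.046% < 5%, so the approximation holds.)
pH = −log[H+] = −log(1.98 × 10^-5) = 4.70

pH = 4.70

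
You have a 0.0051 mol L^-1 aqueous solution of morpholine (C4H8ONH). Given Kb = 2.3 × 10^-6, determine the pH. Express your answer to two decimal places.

pH = 10.03

C4H8ONH + H2O ⇌ C4H8ONH2+ + OH-
From the ICE table, Kb = [OH-]²/(0.0051 − [OH-]) = 2.3 × 10^-6.
Assume [OH-] ≪ 0.0051: [OH-] ≈ √(2.3 × 10^-6 × 0.0051) = 1.08 × 10^-4 M
pOH = −log(1.08 × 10^-4) = 3.97; pH = 14.00 − 3.97 = 10.03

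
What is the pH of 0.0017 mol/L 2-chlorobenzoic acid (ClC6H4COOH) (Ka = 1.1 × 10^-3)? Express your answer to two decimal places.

ClC6H4COOH ⇌ ClC6H4COO- + H+
From the ICE table, Ka = x²/(0.0017 − x) = 1.1 × 10^-3.
Here C₀/Ka ≈ 1.55, so the small-x approximation fails. Use the quadratic:
x = [−0.0011 + √(0.0011² + 7.48e-06)]/2 = 9.24 × 10^-4 M
pH = −log[H+] = −log(9.24 × 10^-4) = 3.03

pH = 3.03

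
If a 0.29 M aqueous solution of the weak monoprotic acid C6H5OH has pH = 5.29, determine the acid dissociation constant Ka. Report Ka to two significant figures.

Ka = 9.1 × 10^-11

[H+] = 10^(-5.29) = 5.13 × 10^-6 M
At equilibrium [HA] = 0.29 − 5.13 × 10^-6 = 2.90 × 10^-1 M
Ka = [H+][A-]/[HA] = (5.13 × 10^-6)² / 2.90 × 10^-1 = 9.1 × 10^-11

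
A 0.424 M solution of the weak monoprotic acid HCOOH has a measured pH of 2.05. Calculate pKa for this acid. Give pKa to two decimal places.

pKa = 3.72

[H+] = 10^(-2.05) = 8.91 × 10^-3 M
At equilibrium [HA] = 0.424 − 8.91 × 10^-3 = 4.15 × 10^-1 M
Ka = [H+][A-]/[HA] = (8.91 × 10^-3)² / 4.15 × 10^-1 = 1.91 × 10^-4
pKa = -log(1.91 × 10^-4) = 3.72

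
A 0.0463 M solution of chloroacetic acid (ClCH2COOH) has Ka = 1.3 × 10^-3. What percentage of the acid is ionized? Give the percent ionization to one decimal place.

15.4%

ClCH2COOH ⇌ ClCH2COO- + H+; let x = [H+] at equilibrium.
Ka = x²/(C₀ − x); solving the quadratic gives x = 7.14 × 10^-3 M.
% ionization = x/C₀ × 100% = 7.14 × 10^-3/0.0463 × 100% = 15.4%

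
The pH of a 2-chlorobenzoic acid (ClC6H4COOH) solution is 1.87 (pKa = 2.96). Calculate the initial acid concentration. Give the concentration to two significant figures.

[H+] = 10^(-1.87) = 1.35 × 10^-2 M = x
Ka = 10^(−2.96) = 1.10 × 10^-3
Ka = x²/(C₀ − x) ⇒ C₀ = x + x²/Ka
C₀ = 1.35 × 10^-2 + (1.35 × 10^-2)²/(1.10 × 10^-3) = 1.79 × 10^-1 M

C₀ = 1.8 × 10^-1 M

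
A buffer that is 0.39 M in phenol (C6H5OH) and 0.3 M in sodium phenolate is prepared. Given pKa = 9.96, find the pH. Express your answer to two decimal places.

pH = 9.85

pH = pKa + log([A⁻]/[HA]) = 9.96 + log(0.3/0.39)
pH = 9.96 + (-0.114) = 9.85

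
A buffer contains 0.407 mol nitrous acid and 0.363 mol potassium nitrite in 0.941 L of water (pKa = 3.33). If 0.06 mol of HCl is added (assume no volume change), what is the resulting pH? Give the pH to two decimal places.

After neutralization: n(HNO2) = 0.467 mol, n(NO2-) = 0.303 mol.
pH = pKa + log(n_NO2-/n_HNO2) = 3.33 + log(0.303/0.467) = 3.33 + (-0.188)

pH = 3.14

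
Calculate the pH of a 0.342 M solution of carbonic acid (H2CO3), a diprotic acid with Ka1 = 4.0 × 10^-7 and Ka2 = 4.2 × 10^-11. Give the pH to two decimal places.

pH = 3.43

Ka1 ≫ Ka2, so treat the first dissociation as the only significant source of H+.
Ka1 = x²/(0.342 − x) = 4.0 × 10^-7
x ≈ √(4.0 × 10^-7 × 0.342) = 3.70 × 10^-4 M
pH = −log(3.70 × 10^-4) = 3.43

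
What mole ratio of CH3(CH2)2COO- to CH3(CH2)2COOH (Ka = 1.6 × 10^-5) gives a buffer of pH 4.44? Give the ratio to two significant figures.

pKa = -log(1.6 × 10^-5) = 4.796
pH = pKa + log(r) ⇒ log(r) = 4.44 − 4.796 = -0.356
r = [CH3(CH2)2COO-]/[CH3(CH2)2COOH] = 10^(-0.356) = 0.441

ratio = 0.44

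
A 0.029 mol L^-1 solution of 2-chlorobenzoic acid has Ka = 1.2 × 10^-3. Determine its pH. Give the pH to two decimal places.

ClC6H4COOH ⇌ ClC6H4COO- + H+
Ka = [H+]²/(0.029 − [H+]) = 1.2 × 10^-3
The 5% rule fails; solving [H+]² + Ka·[H+] − Ka·C₀ = 0 exactly:
[H+] = [−0.0012 + √(0.0012² + 0.000139)]/2 = 5.33 × 10^-3 M
pH = −log[H+] = −log(5.33 × 10^-3) = 2.27

pH = 2.27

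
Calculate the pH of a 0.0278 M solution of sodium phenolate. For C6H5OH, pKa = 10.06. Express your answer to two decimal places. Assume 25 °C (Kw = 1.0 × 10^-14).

C6H5O- is the conjugate base of the weak acid C6H5OH.
Ka = 10^(−10.06) = 8.71 × 10^-11
Kb = Kw/Ka = 1.0×10^-14 / 8.71 × 10^-11 = 1.15 × 10^-4
From the ICE table, Kb = x²/(0.0278 − x) = 1.15 × 10^-4.
The 5% rule fails; solving x² + Kb·x − Kb·C₀ = 0 exactly:
x = [−0.000115 + √(0.000115² + 1.28e-05)]/2 = 1.73 × 10^-3 M
pOH = −log(1.73 × 10^-3) = 2.76; pH = 14.00 − 2.76 = 11.24

pH = 11.24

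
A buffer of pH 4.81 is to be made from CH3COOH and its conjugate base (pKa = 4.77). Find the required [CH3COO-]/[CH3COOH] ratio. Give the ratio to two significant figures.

pH = pKa + log(r) ⇒ log(r) = 4.81 − 4.77 = +0.04
r = [CH3COO-]/[CH3COOH] = 10^(+0.04) = 1.1

ratio = 1.1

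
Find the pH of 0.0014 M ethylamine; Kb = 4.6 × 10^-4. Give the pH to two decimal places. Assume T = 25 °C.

C2H5NH2 + H2O ⇌ C2H5NH3+ + OH-
Kb = x²/(0.0014 − x) = 4.6 × 10^-4
Here C₀/Kb ≈ 3.04, so the small-x approximation fails. Use the quadratic:
x = [−0.00046 + √(0.00046² + 2.58e-06)]/2 = 6.05 × 10^-4 M
pOH = −log(6.05 × 10^-4) = 3.22; pH = 14.00 − 3.22 = 10.78

pH = 10.78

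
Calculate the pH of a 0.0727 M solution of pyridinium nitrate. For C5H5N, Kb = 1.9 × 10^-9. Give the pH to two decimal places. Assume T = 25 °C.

pH = 3.21

C5H5NH+ is the conjugate acid of the weak base C5H5N.
Ka = Kw/Kb = 1.0×10^-14 / 1.9 × 10^-9 = 5.26 × 10^-6
Ka = x²/(0.0727 − x) = 5.26 × 10^-6
Assume x ≪ 0.0727: x ≈ √(5.26 × 10^-6 × 0.0727) = 6.18 × 10^-4 M
(x/C₀ = 0.85% < 5%, so the approximation holds.)
pH = −log[H+] = −log(6.18 × 10^-4) = 3.21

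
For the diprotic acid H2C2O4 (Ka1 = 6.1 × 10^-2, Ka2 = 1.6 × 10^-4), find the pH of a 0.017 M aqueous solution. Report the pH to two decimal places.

Ka1 ≫ Ka2, so treat the first dissociation as the only significant source of H+.
Ka1 = x²/(0.017 − x) = 6.1 × 10^-2
Solving the quadratic: x = (−Ka1 + √(Ka1² + 4·Ka1·C₀))/2 = 1.39 × 10^-2 M
pH = −log(1.39 × 10^-2) = 1.86

pH = 1.86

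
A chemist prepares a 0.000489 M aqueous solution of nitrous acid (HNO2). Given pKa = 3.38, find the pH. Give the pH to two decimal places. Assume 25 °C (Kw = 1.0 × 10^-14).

HNO2 ⇌ NO2- + H+
Ka = 10^(−3.38) = 4.17 × 10^-4
From the ICE table, Ka = [H+]²/(0.000489 − [H+]) = 4.17 × 10^-4.
The 5% rule fails; solving [H+]² + Ka·[H+] − Ka·C₀ = 0 exactly:
[H+] = (−Ka + √(Ka² + 4·Ka·C₀))/2 = 2.89 × 10^-4 M
pH = −log[H+] = −log(2.89 × 10^-4) = 3.54

pH = 3.54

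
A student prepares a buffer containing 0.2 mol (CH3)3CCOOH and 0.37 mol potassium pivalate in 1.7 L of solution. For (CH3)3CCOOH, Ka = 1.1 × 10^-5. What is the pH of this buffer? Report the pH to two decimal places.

pKa = −log(1.1 × 10^-5) = 4.959
Using pH = pKa + log([base]/[acid]) with [base]/[acid] = 0.37/0.2:
pH = 4.959 + (+0.267) = 5.23

pH = 5.23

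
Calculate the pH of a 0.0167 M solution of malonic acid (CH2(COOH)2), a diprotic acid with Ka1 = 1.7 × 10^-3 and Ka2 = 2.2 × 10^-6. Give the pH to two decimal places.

Ka1 ≫ Ka2, so treat the first dissociation as the only significant source of H+.
Ka1 = x²/(0.0167 − x) = 1.7 × 10^-3
Solving the quadratic: x = (−Ka1 + √(Ka1² + 4·Ka1·C₀))/2 = 4.55 × 10^-3 M
pH = −log(4.55 × 10^-3) = 2.34

pH = 2.34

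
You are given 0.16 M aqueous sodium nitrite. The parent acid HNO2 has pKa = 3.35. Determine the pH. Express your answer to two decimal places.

NO2- is the conjugate base of the weak acid HNO2.
Ka = 10^(−3.35) = 4.47 × 10^-4
Kb = Kw/Ka = 1.0×10^-14 / 4.47 × 10^-4 = 2.24 × 10^-11
Kb = x²/(0.16 − x) = 2.24 × 10^-11
Since Kb ≪ C₀, x ≈ √(Kb·C₀) = 1.89 × 10^-6 M.
Check: 0.0012% ionized — well under 5%, approximation valid.
pOH = 5.72, so pH = 14.00 − pOH = 8.28

pH = 8.28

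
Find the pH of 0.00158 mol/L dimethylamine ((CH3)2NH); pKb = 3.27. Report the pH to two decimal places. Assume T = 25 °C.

pH = 10.84

(CH3)2NH + H2O ⇌ (CH3)2NH2+ + OH-
Kb = 10^(−3.27) = 5.37 × 10^-4
From the ICE table, Kb = x²/(0.00158 − x) = 5.37 × 10^-4.
x is not negligible relative to C₀; solve x² + 0.000537·x − 8.48e-07 = 0.
x = [−0.000537 + √(0.000537² + 3.39e-06)]/2 = 6.91 × 10^-4 M
pOH = −log(6.91 × 10^-4) = 3.16; pH = 14.00 − 3.16 = 10.84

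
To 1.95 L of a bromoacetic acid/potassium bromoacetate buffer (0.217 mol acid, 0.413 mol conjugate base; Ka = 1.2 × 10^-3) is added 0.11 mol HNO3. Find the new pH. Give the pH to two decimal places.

After neutralization: n(BrCH2COOH) = 0.327 mol, n(BrCH2COO-) = 0.303 mol.
pKa = −log(1.2 × 10^-3) = 2.921
Henderson–Hasselbalch with mole ratio 0.303/0.327: pH = 2.921 + (-0.033)

pH = 2.89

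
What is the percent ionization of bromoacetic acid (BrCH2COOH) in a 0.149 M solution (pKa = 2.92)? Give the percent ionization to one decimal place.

8.6%

BrCH2COOH ⇌ BrCH2COO- + H+; let x = [H+] at equilibrium.
Ka = 10^(−2.92) = 1.20 × 10^-3
Solve x² + 0.0012x − 0.000179 = 0 → x = 1.28 × 10^-2 M
% ionization = x/C₀ × 100% = 1.28 × 10^-2/0.149 × 100% = 8.6%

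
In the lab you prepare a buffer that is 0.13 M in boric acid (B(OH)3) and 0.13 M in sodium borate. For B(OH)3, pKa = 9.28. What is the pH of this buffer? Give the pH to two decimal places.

Henderson–Hasselbalch: pH = pKa + log([B(OH)4-]/[B(OH)3]) = 9.28 + log(0.13/0.13)
pH = 9.28 + (+0.000) = 9.28

pH = 9.28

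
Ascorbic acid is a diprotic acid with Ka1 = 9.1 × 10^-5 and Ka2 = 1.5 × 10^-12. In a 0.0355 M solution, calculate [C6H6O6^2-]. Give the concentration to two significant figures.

First ionization gives [H+] ≈ [HC6H6O6-] = 1.75 × 10^-3 M.
Second step: Ka2 = [H+][C6H6O6^2-]/[HC6H6O6-] ≈ [C6H6O6^2-] (since [H+] ≈ [HC6H6O6-]).
So [C6H6O6^2-] ≈ Ka2.

1.5 × 10^-12 M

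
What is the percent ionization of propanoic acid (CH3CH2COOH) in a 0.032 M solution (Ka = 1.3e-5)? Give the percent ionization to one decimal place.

2.0%

CH3CH2COOH ⇌ CH3CH2COO- + H+; let x = [H+] at equilibrium.
x ≈ √(Ka·C₀) = √(1.3 × 10^-5 × 0.032) = 6.45 × 10^-4 M
Fraction ionized = 6.45 × 10^-4 / 0.032 = 0.0202 → 2.0%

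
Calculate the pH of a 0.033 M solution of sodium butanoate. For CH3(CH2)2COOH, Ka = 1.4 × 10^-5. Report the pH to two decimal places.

CH3(CH2)2COO- is the conjugate base of the weak acid CH3(CH2)2COOH.
Kb = Kw/Ka = 1.0×10^-14 / 1.4 × 10^-5 = 7.14 × 10^-10
Kb = [OH-]²/(0.033 − [OH-]) = 7.14 × 10^-10
Since Kb ≪ C₀, [OH-] ≈ √(Kb·C₀) = 4.85 × 10^-6 M.
pOH = −log(4.85 × 10^-6) = 5.31; pH = 14.00 − 5.31 = 8.69

pH = 8.69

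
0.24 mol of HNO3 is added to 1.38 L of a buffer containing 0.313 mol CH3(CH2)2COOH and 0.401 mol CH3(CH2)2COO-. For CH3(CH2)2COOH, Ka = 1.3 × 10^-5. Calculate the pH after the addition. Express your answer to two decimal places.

pH = 4.35

After neutralization: n(CH3(CH2)2COOH) = 0.553 mol, n(CH3(CH2)2COO-) = 0.161 mol.
pKa = −log(1.3 × 10^-5) = 4.886
pH = pKa + log([A⁻]/[HA]) = 4.886 + log(0.161/0.553) = 4.886 -0.536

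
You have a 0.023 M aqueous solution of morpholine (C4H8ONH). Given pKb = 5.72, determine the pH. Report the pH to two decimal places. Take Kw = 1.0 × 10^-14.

C4H8ONH + H2O ⇌ C4H8ONH2+ + OH-
Kb = 10^(−5.72) = 1.91 × 10^-6
From the ICE table, Kb = [OH-]²/(0.023 − [OH-]) = 1.91 × 10^-6.
Since Kb ≪ C₀, [OH-] ≈ √(Kb·C₀) = 2.10 × 10^-4 M.
pOH = 3.68, so pH = 14.00 − pOH = 10.32

pH = 10.32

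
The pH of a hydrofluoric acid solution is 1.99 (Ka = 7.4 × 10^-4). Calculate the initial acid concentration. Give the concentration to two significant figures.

C₀ = 1.5 × 10^-1 M

[H+] = 10^(-1.99) = 1.02 × 10^-2 M = x
Ka = x²/(C₀ − x) ⇒ C₀ = x + x²/Ka
C₀ = 1.02 × 10^-2 + (1.02 × 10^-2)²/(7.4 × 10^-4) = 1.51 × 10^-1 M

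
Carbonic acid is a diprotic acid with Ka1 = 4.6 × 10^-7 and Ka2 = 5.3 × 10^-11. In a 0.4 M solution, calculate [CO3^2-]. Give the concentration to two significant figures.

First ionization gives [H+] ≈ [HCO3-] = 4.29 × 10^-4 M.
Second step: Ka2 = [H+][CO3^2-]/[HCO3-] ≈ [CO3^2-] (since [H+] ≈ [HCO3-]).
So [CO3^2-] ≈ Ka2.

5.3 × 10^-11 M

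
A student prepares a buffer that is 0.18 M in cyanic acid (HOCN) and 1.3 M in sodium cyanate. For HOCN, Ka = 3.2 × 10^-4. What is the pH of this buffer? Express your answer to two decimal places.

pKa = −log(3.2 × 10^-4) = 3.495
Henderson–Hasselbalch: pH = pKa + log([OCN-]/[HOCN]) = 3.495 + log(1.3/0.18)
pH = 3.495 + (+0.859) = 4.35

pH = 4.35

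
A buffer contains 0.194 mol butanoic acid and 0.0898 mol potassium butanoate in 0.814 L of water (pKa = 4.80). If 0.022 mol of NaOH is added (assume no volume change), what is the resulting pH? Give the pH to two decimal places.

pH = 4.61

After neutralization: n(CH3(CH2)2COOH) = 0.172 mol, n(CH3(CH2)2COO-) = 0.112 mol.
Henderson–Hasselbalch with mole ratio 0.112/0.172: pH = 4.80 + (-0.186)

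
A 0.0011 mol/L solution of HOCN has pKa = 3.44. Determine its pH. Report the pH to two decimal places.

HOCN ⇌ OCN- + H+
Ka = 10^(−3.44) = 3.63 × 10^-4
Let x = [H+] at equilibrium. Ka = x²/(0.0011 − x).
The 5% rule fails; solving x² + Ka·x − Ka·C₀ = 0 exactly:
x = [−0.000363 + √(0.000363² + 1.6e-06)]/2 = 4.76 × 10^-4 M
pH = −log(4.76 × 10^-4) = 3.32

pH = 3.32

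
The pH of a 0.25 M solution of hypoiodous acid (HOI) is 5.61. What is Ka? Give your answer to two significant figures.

Ka = 2.4 × 10^-11

[H+] = 10^(-5.61) = 2.45 × 10^-6 M
At equilibrium [HA] = 0.25 − 2.45 × 10^-6 = 2.50 × 10^-1 M
Ka = [H+][A-]/[HA] = (2.45 × 10^-6)² / 2.50 × 10^-1 = 2.4 × 10^-11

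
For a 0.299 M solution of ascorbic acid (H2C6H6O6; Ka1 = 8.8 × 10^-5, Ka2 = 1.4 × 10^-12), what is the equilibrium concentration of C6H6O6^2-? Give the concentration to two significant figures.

First ionization gives [H+] ≈ [HC6H6O6-] = 5.13 × 10^-3 M.
Second step: Ka2 = [H+][C6H6O6^2-]/[HC6H6O6-] ≈ [C6H6O6^2-] (since [H+] ≈ [HC6H6O6-]).
So [C6H6O6^2-] ≈ Ka2.

1.4 × 10^-12 M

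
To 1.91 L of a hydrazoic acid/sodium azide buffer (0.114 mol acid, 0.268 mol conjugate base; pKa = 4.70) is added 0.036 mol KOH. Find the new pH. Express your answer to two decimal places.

After neutralization: n(HN3) = 0.078 mol, n(N3-) = 0.304 mol.
pH = pKa + log(n_N3-/n_HN3) = 4.70 + log(0.304/0.078) = 4.70 + (+0.591)

pH = 5.29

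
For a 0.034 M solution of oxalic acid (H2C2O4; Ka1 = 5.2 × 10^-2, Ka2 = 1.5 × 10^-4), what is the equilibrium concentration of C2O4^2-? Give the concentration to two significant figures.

1.5 × 10^-4 M

First ionization gives [H+] ≈ [HC2O4-] = 2.34 × 10^-2 M.
Second step: Ka2 = [H+][C2O4^2-]/[HC2O4-] ≈ [C2O4^2-] (since [H+] ≈ [HC2O4-]).
So [C2O4^2-] ≈ Ka2.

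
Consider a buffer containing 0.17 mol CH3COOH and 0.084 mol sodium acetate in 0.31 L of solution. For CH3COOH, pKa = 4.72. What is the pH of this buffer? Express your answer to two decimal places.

pH = 4.41

Henderson–Hasselbalch: pH = pKa + log([CH3COO-]/[CH3COOH]) = 4.72 + log(0.084/0.17)
pH = 4.72 + (-0.306) = 4.41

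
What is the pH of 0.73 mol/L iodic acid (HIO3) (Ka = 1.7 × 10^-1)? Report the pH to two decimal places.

HIO3 ⇌ IO3- + H+
Ka = [H+]²/(0.73 − [H+]) = 1.7 × 10^-1
[H+] is not negligible relative to C₀; solve [H+]² + 0.17·[H+] − 0.124 = 0.
[H+] = (−Ka + √(Ka² + 4·Ka·C₀))/2 = 2.77 × 10^-1 M
pH = −log(2.77 × 10^-1) = 0.56

pH = 0.56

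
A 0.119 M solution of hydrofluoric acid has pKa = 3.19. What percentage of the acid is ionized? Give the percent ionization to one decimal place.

HF ⇌ F- + H+; let x = [H+] at equilibrium.
Ka = 10^(−3.19) = 6.46 × 10^-4
Solve x² + 0.000646x − 7.69e-05 = 0 → x = 8.45 × 10^-3 M
% ionization = x/C₀ × 100% = 8.45 × 10^-3/0.119 × 100% = 7.1%

7.1%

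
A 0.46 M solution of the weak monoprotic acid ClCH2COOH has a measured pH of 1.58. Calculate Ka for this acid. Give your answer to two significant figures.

Ka = 1.6 × 10^-3

[H+] = 10^(-1.58) = 2.63 × 10^-2 M
At equilibrium [HA] = 0.46 − 2.63 × 10^-2 = 4.34 × 10^-1 M
Ka = [H+][A-]/[HA] = (2.63 × 10^-2)² / 4.34 × 10^-1 = 1.6 × 10^-3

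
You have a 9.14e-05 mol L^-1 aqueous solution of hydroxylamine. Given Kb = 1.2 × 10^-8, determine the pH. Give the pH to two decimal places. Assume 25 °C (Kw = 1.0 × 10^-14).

NH2OH + H2O ⇌ NH3OH+ + OH-
Kb = [OH-]²/(9.14e-05 − [OH-]) = 1.2 × 10^-8
Neglecting [OH-] in the denominator: [OH-] = √(1.2 × 10^-8 × 9.14e-05) = 1.05 × 10^-6 M
([OH-]/C₀ = 1.1% < 5%, so the approximation holds.)
pOH = 5.98, so pH = 14.00 − pOH = 8.02

pH = 8.02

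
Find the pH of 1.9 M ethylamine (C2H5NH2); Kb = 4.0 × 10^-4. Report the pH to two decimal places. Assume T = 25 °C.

C2H5NH2 + H2O ⇌ C2H5NH3+ + OH-
From the ICE table, Kb = [OH-]²/(1.9 − [OH-]) = 4.0 × 10^-4.
Since Kb ≪ C₀, [OH-] ≈ √(Kb·C₀) = 2.76 × 10^-2 M.
([OH-]/C₀ = 1.5% < 5%, so the approximation holds.)
pOH = −log(2.76 × 10^-2) = 1.56; pH = 14.00 − 1.56 = 12.44

pH = 12.44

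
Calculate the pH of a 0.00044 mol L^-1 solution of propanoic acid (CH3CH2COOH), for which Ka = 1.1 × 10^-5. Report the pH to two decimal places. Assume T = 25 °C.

pH = 4.19

CH3CH2COOH ⇌ CH3CH2COO- + H+
Ka = [H+]²/(0.00044 − [H+]) = 1.1 × 10^-5
[H+] is not negligible relative to C₀; solve [H+]² + 1.1e-05·[H+] − 4.84e-09 = 0.
[H+] = (−Ka + √(Ka² + 4·Ka·C₀))/2 = 6.43 × 10^-5 M
pH = −log(6.43 × 10^-5) = 4.19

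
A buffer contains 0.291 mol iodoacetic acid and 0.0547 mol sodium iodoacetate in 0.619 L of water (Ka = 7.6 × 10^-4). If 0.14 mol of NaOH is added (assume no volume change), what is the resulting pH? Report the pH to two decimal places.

pH = 3.23

OH- converts ICH2COOH to ICH2COO-: ICH2COOH → 0.151 mol, ICH2COO- → 0.195 mol.
pKa = −log(7.6 × 10^-4) = 3.119
Henderson–Hasselbalch with mole ratio 0.195/0.151: pH = 3.119 + (+0.111)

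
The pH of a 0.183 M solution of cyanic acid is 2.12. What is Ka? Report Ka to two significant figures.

[H+] = 10^(-2.12) = 7.59 × 10^-3 M
At equilibrium [HA] = 0.183 − 7.59 × 10^-3 = 1.75 × 10^-1 M
Ka = [H+][A-]/[HA] = (7.59 × 10^-3)² / 1.75 × 10^-1 = 3.3 × 10^-4

Ka = 3.3 × 10^-4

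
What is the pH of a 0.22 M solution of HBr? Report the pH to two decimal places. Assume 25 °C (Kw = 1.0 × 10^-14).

HBr is a strong acid and dissociates completely, so [H+] = 0.22 M.
pH = -log(0.22) = 0.66

pH = 0.66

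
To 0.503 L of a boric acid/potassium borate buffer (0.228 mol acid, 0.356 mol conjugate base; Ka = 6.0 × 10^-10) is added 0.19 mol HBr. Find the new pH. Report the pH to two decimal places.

Added H+ converts B(OH)4- to B(OH)3: B(OH)3 → 0.418 mol, B(OH)4- → 0.166 mol.
pKa = −log(6.0 × 10^-10) = 9.222
Henderson–Hasselbalch with mole ratio 0.166/0.418: pH = 9.222 + (-0.401)

pH = 8.82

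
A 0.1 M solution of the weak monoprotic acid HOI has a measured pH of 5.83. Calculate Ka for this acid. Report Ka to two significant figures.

[H+] = 10^(-5.83) = 1.48 × 10^-6 M
At equilibrium [HA] = 0.1 − 1.48 × 10^-6 = 1.00 × 10^-1 M
Ka = [H+][A-]/[HA] = (1.48 × 10^-6)² / 1.00 × 10^-1 = 2.2 × 10^-11

Ka = 2.2 × 10^-11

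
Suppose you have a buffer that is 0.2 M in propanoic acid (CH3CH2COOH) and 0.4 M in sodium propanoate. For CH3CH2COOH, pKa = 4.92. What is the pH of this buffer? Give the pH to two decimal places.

pH = 5.22

Using pH = pKa + log([base]/[acid]) with [base]/[acid] = 0.4/0.2:
pH = 4.92 + (+0.301) = 5.22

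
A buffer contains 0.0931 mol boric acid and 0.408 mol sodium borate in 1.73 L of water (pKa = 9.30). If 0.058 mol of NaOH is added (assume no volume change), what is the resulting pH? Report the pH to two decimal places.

pH = 10.42

OH- converts B(OH)3 to B(OH)4-: B(OH)3 → 0.0351 mol, B(OH)4- → 0.466 mol.
Henderson–Hasselbalch with mole ratio 0.466/0.0351: pH = 9.30 + (+1.123)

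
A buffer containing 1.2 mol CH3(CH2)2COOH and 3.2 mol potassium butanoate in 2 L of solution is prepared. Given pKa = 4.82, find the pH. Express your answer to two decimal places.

Using pH = pKa + log([base]/[acid]) with [base]/[acid] = 3.2/1.2:
pH = 4.82 + (+0.426) = 5.25

pH = 5.25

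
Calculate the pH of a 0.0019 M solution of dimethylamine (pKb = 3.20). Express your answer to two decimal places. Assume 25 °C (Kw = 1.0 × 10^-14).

(CH3)2NH + H2O ⇌ (CH3)2NH2+ + OH-
Kb = 10^(−3.20) = 6.31 × 10^-4
Kb = x²/(0.0019 − x) = 6.31 × 10^-4
The 5% rule fails; solving x² + Kb·x − Kb·C₀ = 0 exactly:
x = [−0.000631 + √(0.000631² + 4.8e-06)]/2 = 8.24 × 10^-4 M
pOH = 3.08, so pH = 14.00 − pOH = 10.92

pH = 10.92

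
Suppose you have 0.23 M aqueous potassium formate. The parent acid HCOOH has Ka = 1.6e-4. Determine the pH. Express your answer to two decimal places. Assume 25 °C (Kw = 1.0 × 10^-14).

pH = 8.58

HCOO- is the conjugate base of the weak acid HCOOH.
Kb = Kw/Ka = 1.0×10^-14 / 1.6 × 10^-4 = 6.25 × 10^-11
From the ICE table, Kb = [OH-]²/(0.23 − [OH-]) = 6.25 × 10^-11.
Neglecting [OH-] in the denominator: [OH-] = √(6.25 × 10^-11 × 0.23) = 3.79 × 10^-6 M
([OH-]/C₀ = 0.0016% < 5%, so the approximation holds.)
pOH = −log(3.79 × 10^-6) = 5.42; pH = 14.00 − 5.42 = 8.58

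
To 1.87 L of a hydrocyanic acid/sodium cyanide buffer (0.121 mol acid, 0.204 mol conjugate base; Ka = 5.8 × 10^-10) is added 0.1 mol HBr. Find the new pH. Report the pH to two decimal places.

Added H+ converts CN- to HCN: HCN → 0.221 mol, CN- → 0.104 mol.
pKa = −log(5.8 × 10^-10) = 9.237
Henderson–Hasselbalch with mole ratio 0.104/0.221: pH = 9.237 + (-0.327)

pH = 8.91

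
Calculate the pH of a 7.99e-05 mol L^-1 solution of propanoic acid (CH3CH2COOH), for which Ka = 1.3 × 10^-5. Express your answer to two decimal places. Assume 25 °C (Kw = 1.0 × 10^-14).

pH = 4.58

CH3CH2COOH ⇌ CH3CH2COO- + H+
Ka = [H+]²/(7.99e-05 − [H+]) = 1.3 × 10^-5
Here C₀/Ka ≈ 6.15, so the small-[H+] approximation fails. Use the quadratic:
[H+] = (−Ka + √(Ka² + 4·Ka·C₀))/2 = 2.64 × 10^-5 M
pH = −log[H+] = −log(2.64 × 10^-5) = 4.58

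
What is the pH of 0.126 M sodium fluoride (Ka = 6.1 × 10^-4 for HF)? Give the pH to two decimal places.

F- is the conjugate base of the weak acid HF.
Kb = Kw/Ka = 1.0×10^-14 / 6.1 × 10^-4 = 1.64 × 10^-11
From the ICE table, Kb = x²/(0.126 − x) = 1.64 × 10^-11.
Neglecting x in the denominator: x = √(1.64 × 10^-11 × 0.126) = 1.44 × 10^-6 M
Check: 0.0011% ionized — well under 5%, approximation valid.
pOH = −log(1.44 × 10^-6) = 5.84; pH = 14.00 − 5.84 = 8.16

pH = 8.16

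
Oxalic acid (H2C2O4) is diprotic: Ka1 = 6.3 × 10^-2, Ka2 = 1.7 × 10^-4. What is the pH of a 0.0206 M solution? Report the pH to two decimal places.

pH = 1.79

Ka1 ≫ Ka2, so treat the first dissociation as the only significant source of H+.
Ka1 = x²/(0.0206 − x) = 6.3 × 10^-2
Solving the quadratic: x = (−Ka1 + √(Ka1² + 4·Ka1·C₀))/2 = 1.64 × 10^-2 M
pH = −log(1.64 × 10^-2) = 1.79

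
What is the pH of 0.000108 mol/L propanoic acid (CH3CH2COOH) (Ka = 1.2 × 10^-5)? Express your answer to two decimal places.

CH3CH2COOH ⇌ CH3CH2COO- + H+
Let x = [H+] at equilibrium. Ka = x²/(0.000108 − x).
Here C₀/Ka ≈ 9, so the small-x approximation fails. Use the quadratic:
x = [−1.2e-05 + √(1.2e-05² + 5.18e-09)]/2 = 3.05 × 10^-5 M
pH = −log[H+] = −log(3.05 × 10^-5) = 4.52

pH = 4.52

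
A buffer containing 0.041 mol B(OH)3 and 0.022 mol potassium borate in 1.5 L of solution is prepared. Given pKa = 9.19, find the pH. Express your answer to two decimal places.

pH = 8.92

pH = pKa + log([A⁻]/[HA]) = 9.19 + log(0.022/0.041)
pH = 9.19 + (-0.270) = 8.92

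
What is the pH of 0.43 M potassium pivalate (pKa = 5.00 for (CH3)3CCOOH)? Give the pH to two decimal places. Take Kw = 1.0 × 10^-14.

(CH3)3CCOO- is the conjugate base of the weak acid (CH3)3CCOOH.
Ka = 10^(−5.00) = 1.00 × 10^-5
Kb = Kw/Ka = 1.0×10^-14 / 1.00 × 10^-5 = 1.00 × 10^-9
From the ICE table, Kb = x²/(0.43 − x) = 1.00 × 10^-9.
Neglecting x in the denominator: x = √(1.00 × 10^-9 × 0.43) = 2.07 × 10^-5 M
Check: 0.0048% ionized — well under 5%, approximation valid.
pOH = −log(2.07 × 10^-5) = 4.68; pH = 14.00 − 4.68 = 9.32

pH = 9.32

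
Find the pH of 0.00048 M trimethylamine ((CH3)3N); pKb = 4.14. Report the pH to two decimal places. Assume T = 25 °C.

(CH3)3N + H2O ⇌ (CH3)3NH+ + OH-
Kb = 10^(−4.14) = 7.24 × 10^-5
Kb = x²/(0.00048 − x) = 7.24 × 10^-5
x is not negligible relative to C₀; solve x² + 7.24e-05·x − 3.48e-08 = 0.
x = [−7.24e-05 + √(7.24e-05² + 1.39e-07)]/2 = 1.54 × 10^-4 M
pOH = −log(1.54 × 10^-4) = 3.81; pH = 14.00 − 3.81 = 10.19

pH = 10.19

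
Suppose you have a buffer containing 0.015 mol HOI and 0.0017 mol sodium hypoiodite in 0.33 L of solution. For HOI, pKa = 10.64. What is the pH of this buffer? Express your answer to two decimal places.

pH = 9.69

pH = pKa + log([A⁻]/[HA]) = 10.64 + log(0.0017/0.015)
pH = 10.64 + (-0.946) = 9.69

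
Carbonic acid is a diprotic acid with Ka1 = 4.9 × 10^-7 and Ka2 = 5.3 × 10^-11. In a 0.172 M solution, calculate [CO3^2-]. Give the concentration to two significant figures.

First ionization gives [H+] ≈ [HCO3-] = 2.90 × 10^-4 M.
Second step: Ka2 = [H+][CO3^2-]/[HCO3-] ≈ [CO3^2-] (since [H+] ≈ [HCO3-]).
So [CO3^2-] ≈ Ka2.

5.3 × 10^-11 M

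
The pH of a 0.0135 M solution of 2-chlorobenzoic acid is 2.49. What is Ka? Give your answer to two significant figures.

[H+] = 10^(-2.49) = 3.24 × 10^-3 M
At equilibrium [HA] = 0.0135 − 3.24 × 10^-3 = 1.03 × 10^-2 M
Ka = [H+][A-]/[HA] = (3.24 × 10^-3)² / 1.03 × 10^-2 = 1.0 × 10^-3

Ka = 1.0 × 10^-3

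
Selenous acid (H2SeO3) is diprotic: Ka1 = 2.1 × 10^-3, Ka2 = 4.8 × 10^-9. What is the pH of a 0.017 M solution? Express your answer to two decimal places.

Since Ka1 ≫ Ka2, the first ionization dominates [H+].
Ka1 = x²/(0.017 − x) = 2.1 × 10^-3
Solving the quadratic: x = (−Ka1 + √(Ka1² + 4·Ka1·C₀))/2 = 5.02 × 10^-3 M
pH = −log(5.02 × 10^-3) = 2.30

pH = 2.30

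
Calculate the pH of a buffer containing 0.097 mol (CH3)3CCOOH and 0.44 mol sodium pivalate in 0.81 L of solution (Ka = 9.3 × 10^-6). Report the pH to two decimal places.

pKa = −log(9.3 × 10^-6) = 5.032
Using pH = pKa + log([base]/[acid]) with [base]/[acid] = 0.44/0.097:
pH = 5.032 + (+0.657) = 5.69

pH = 5.69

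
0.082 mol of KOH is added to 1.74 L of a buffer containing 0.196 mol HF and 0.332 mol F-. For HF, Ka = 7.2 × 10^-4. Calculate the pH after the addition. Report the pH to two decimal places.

pH = 3.70

OH- converts HF to F-: HF → 0.114 mol, F- → 0.414 mol.
pKa = −log(7.2 × 10^-4) = 3.143
Henderson–Hasselbalch with mole ratio 0.414/0.114: pH = 3.143 + (+0.560)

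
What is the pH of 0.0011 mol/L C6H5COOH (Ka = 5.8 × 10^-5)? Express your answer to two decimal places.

pH = 3.65

C6H5COOH ⇌ C6H5COO- + H+
From the ICE table, Ka = [H+]²/(0.0011 − [H+]) = 5.8 × 10^-5.
[H+] is not negligible relative to C₀; solve [H+]² + 5.8e-05·[H+] − 6.38e-08 = 0.
[H+] = [−5.8e-05 + √(5.8e-05² + 2.55e-07)]/2 = 2.25 × 10^-4 M
pH = −log(2.25 × 10^-4) = 3.65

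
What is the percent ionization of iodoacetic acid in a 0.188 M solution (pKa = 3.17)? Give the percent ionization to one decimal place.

ICH2COOH ⇌ ICH2COO- + H+; let x = [H+] at equilibrium.
Ka = 10^(−3.17) = 6.76 × 10^-4
Ka = x²/(C₀ − x); solving the quadratic gives x = 1.09 × 10^-2 M.
Fraction ionized = 1.09 × 10^-2 / 0.188 = 0.0580 → 5.8%

5.8%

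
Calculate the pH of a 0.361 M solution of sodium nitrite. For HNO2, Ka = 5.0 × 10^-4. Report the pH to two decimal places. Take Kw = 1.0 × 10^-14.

pH = 8.43

NO2- is the conjugate base of the weak acid HNO2.
Kb = Kw/Ka = 1.0×10^-14 / 5.0 × 10^-4 = 2.00 × 10^-11
From the ICE table, Kb = [OH-]²/(0.361 − [OH-]) = 2.00 × 10^-11.
Neglecting [OH-] in the denominator: [OH-] = √(2.00 × 10^-11 × 0.361) = 2.69 × 10^-6 M
pOH = −log(2.69 × 10^-6) = 5.57; pH = 14.00 − 5.57 = 8.43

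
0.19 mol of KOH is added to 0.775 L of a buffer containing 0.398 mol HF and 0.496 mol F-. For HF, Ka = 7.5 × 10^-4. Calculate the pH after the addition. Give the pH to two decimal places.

OH- converts HF to F-: HF → 0.208 mol, F- → 0.686 mol.
pKa = −log(7.5 × 10^-4) = 3.125
Henderson–Hasselbalch with mole ratio 0.686/0.208: pH = 3.125 + (+0.518)

pH = 3.64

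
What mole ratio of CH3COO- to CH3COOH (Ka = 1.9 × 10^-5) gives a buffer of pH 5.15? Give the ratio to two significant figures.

pKa = -log(1.9 × 10^-5) = 4.721
pH = pKa + log(r) ⇒ log(r) = 5.15 − 4.721 = +0.429
r = [CH3COO-]/[CH3COOH] = 10^(+0.429) = 2.69

ratio = 2.7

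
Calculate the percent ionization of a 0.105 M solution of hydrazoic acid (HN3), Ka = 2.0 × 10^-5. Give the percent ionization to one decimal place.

1.4%

HN3 ⇌ N3- + H+; let x = [H+] at equilibrium.
x ≈ √(Ka·C₀) = √(2.0 × 10^-5 × 0.105) = 1.45 × 10^-3 M
Fraction ionized = 1.45 × 10^-3 / 0.105 = 0.0138 → 1.4%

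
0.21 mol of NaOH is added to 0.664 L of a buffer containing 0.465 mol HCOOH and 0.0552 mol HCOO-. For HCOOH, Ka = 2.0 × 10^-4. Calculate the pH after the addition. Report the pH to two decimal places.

pH = 3.72

After neutralization: n(HCOOH) = 0.255 mol, n(HCOO-) = 0.265 mol.
pKa = −log(2.0 × 10^-4) = 3.699
pH = pKa + log(n_HCOO-/n_HCOOH) = 3.699 + log(0.265/0.255) = 3.699 + (+0.017)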